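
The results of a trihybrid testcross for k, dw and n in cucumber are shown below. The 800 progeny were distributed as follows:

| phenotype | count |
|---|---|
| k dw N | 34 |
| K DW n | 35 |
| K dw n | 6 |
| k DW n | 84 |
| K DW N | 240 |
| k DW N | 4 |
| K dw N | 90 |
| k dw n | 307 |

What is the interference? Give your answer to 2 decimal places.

The two most frequent reciprocal classes, k dw n and K DW N, are the parental types, so the F1 was k dw n / K DW N.
The two rarest classes, K dw n and k DW N, are the double crossovers. Comparing them with the parentals, only the k allele has switched, so k is the middle locus and the order is dw – k – n.
dw–k: (174 + 10)/800 = 0.2300; k–n: (69 + 10)/800 = 0.0988.
Expected DCO frequency = 0.2300 × 0.0988 ≈ 0.02272; observed = 10/800 ≈ 0.01250.
Coefficient of coincidence = 0.01250/0.02272 ≈ 0.55; interference = 1 − 0.55 = 0.45.

0.45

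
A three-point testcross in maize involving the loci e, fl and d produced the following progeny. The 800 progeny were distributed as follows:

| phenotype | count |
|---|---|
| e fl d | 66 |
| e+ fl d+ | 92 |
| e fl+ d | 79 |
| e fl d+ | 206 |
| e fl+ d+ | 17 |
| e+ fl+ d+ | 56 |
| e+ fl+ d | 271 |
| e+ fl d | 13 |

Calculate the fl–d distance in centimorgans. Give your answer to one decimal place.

19.0 centimorgans

The two most frequent reciprocal classes, e fl d+ and e+ fl+ d, are the parental types, so the F1 was e fl d+ / e+ fl+ d.
The two rarest classes, e fl+ d+ and e+ fl d, are the double crossovers. Comparing them with the parentals, only the fl allele has switched, so fl is the middle locus and the order is d – fl – e.
Crossovers in the d–fl interval produce the single-crossover classes e fl d and e+ fl+ d+ (66 + 56 = 122) plus the double crossovers (30).
RF(d–fl) = (122 + 30) / 800 = 152/800 = 0.1900 → 19.0 centimorgans.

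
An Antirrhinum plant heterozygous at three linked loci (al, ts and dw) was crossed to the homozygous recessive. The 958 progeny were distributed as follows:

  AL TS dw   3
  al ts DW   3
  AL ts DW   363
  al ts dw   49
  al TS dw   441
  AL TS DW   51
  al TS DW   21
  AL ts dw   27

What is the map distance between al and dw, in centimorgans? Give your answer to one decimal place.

The two most frequent reciprocal classes, AL ts DW and al TS dw, are the parental types, so the F1 was AL ts DW / al TS dw.
The two rarest classes, al ts DW and AL TS dw, are the double crossovers. Comparing them with the parentals, only the al allele has switched, so al is the middle locus and the order is dw – al – ts.
Crossovers in the dw–al interval produce the single-crossover classes AL ts dw and al TS DW (27 + 21 = 48) plus the double crossovers (6).
RF(dw–al) = (48 + 6) / 958 = 54/958 = 0.0564 → 5.6 centimorgans.

5.6 centimorgans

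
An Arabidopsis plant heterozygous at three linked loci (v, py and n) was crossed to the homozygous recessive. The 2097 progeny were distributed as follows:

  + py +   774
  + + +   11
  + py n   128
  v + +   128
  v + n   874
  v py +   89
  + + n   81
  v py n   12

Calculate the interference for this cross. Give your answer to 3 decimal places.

The two most frequent reciprocal classes, v + n and + py +, are the parental types, so the F1 was v + n / + py +.
The two rarest classes, v py n and + + +, are the double crossovers. Comparing them with the parentals, only the py allele has switched, so py is the middle locus and the order is n – py – v.
n–py: (256 + 23)/2097 = 0.1330; py–v: (170 + 23)/2097 = 0.0920.
Expected DCO frequency = 0.1330 × 0.0920 ≈ 0.01224; observed = 23/2097 ≈ 0.01097.
Coefficient of coincidence = 0.01097/0.01224 ≈ 0.896; interference = 1 − 0.896 = 0.104.

0.104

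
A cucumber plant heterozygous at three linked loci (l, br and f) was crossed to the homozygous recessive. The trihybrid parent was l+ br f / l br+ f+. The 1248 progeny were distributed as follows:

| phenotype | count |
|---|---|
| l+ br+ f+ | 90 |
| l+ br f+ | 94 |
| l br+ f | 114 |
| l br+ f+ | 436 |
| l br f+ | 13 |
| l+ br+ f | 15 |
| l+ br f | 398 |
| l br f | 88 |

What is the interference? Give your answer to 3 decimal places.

The two rarest classes, l+ br+ f and l br f+, are the double crossovers. Comparing them with the parentals, only the br allele has switched, so br is the middle locus and the order is l – br – f.
l–br: (178 + 28)/1248 = 0.1651; br–f: (208 + 28)/1248 = 0.1891.
Expected DCO frequency = 0.1651 × 0.1891 ≈ 0.03122; observed = 28/1248 ≈ 0.02244.
Coefficient of coincidence = 0.02244/0.03122 ≈ 0.719; interference = 1 − 0.719 = 0.281.

0.281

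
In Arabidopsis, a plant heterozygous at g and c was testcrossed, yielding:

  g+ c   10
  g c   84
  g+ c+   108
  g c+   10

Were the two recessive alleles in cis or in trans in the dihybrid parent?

The two most frequent classes are g+ c+ (108) and g c (84); these are the parental (non-recombinant) types.
So the F1 carried g+ c+ on one chromosome and g c on the other — the recessive alleles are on the same chromosome (cis / coupling).

cis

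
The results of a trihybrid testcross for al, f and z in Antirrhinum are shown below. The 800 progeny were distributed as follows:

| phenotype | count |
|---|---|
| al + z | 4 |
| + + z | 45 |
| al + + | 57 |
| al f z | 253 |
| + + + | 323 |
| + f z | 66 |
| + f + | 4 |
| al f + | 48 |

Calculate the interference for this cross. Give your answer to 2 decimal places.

0.52

The two most frequent reciprocal classes, + + + and al f z, are the parental types, so the F1 was + + + / al f z.
The two rarest classes, + f + and al + z, are the double crossovers. Comparing them with the parentals, only the f allele has switched, so f is the middle locus and the order is z – f – al.
z–f: (93 + 8)/800 = 0.1263; f–al: (123 + 8)/800 = 0.1638.
Expected DCO frequency = 0.1263 × 0.1638 ≈ 0.02069; observed = 8/800 ≈ 0.01000.
Coefficient of coincidence = 0.01000/0.02069 ≈ 0.48; interference = 1 − 0.48 = 0.52.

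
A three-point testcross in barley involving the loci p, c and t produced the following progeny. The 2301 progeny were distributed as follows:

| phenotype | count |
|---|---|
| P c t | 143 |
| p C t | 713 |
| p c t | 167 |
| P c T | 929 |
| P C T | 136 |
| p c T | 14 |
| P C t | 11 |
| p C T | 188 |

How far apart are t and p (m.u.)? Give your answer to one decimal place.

The two most frequent reciprocal classes, P c T and p C t, are the parental types, so the F1 was P c T / p C t.
The two rarest classes, p c T and P C t, are the double crossovers. Comparing them with the parentals, only the p allele has switched, so p is the middle locus and the order is c – p – t.
Crossovers in the p–t interval produce the single-crossover classes P c t and p C T (143 + 188 = 331) plus the double crossovers (25).
RF(p–t) = (331 + 25) / 2301 = 356/2301 = 0.1547 → 15.5 m.u.

15.5 m.u.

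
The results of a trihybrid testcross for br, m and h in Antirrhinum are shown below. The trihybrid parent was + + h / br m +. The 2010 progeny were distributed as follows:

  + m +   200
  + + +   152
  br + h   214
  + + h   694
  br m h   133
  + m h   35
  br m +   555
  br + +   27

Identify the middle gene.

m

The two rarest classes, + m h and br + +, are the double crossovers. Comparing them with the parentals, only the m allele has switched, so m is the middle locus and the order is br – m – h.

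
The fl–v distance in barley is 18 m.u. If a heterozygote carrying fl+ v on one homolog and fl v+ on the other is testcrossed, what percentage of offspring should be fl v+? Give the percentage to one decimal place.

41.0%

A map distance of 18 m.u. corresponds to a recombination frequency of 0.180.
The F1 is fl+ v / fl v+, so fl v+ is a parental gamete class with expected frequency (1 − r)/2 = 0.820/2 = 0.4100.
That is 0.4100 = 41.0% of the progeny.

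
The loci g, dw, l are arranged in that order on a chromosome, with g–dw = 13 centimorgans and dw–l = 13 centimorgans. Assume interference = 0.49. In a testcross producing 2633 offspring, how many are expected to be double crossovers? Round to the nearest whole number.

23

Map distances give recombination frequencies of 0.130 and 0.130 for the two intervals.
With interference 0.49 (so coincidence = 0.51), expected double-crossover frequency = 0.130 × 0.130 × 0.51 = 0.00862.
Expected number = 0.00862 × 2633 = 22.69 ≈ 23.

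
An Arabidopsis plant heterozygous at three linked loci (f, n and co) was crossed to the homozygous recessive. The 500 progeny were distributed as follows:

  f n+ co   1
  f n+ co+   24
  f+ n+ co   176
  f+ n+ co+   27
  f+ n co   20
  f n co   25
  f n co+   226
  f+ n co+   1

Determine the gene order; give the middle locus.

The two most frequent reciprocal classes, f n co+ and f+ n+ co, are the parental types, so the F1 was f n co+ / f+ n+ co.
The two rarest classes, f+ n co+ and f n+ co, are the double crossovers. Comparing them with the parentals, only the f allele has switched, so f is the middle locus and the order is n – f – co.

f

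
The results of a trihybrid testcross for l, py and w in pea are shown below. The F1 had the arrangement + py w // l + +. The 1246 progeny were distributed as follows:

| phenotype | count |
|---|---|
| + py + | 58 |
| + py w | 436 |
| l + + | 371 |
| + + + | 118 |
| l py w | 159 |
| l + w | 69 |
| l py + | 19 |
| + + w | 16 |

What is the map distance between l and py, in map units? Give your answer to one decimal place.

25.0 map units

The two rarest classes, + + w and l py +, are the double crossovers. Comparing them with the parentals, only the py allele has switched, so py is the middle locus and the order is l – py – w.
Crossovers in the l–py interval produce the single-crossover classes l py w and + + + (159 + 118 = 277) plus the double crossovers (35).
RF(l–py) = (277 + 35) / 1246 = 312/1246 = 0.2504 → 25.0 map units.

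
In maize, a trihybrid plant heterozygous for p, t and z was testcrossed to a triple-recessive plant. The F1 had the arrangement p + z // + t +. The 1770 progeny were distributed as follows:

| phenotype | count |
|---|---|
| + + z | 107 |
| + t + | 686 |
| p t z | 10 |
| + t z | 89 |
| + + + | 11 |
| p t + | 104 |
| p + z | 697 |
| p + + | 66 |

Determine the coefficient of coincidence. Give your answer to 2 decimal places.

0.91

The two rarest classes, p t z and + + +, are the double crossovers. Comparing them with the parentals, only the t allele has switched, so t is the middle locus and the order is p – t – z.
p–t: (211 + 21)/1770 = 0.1311; t–z: (155 + 21)/1770 = 0.0994.
Expected DCO frequency = 0.1311 × 0.0994 ≈ 0.01303; observed = 21/1770 ≈ 0.01186.
Coefficient of coincidence = 0.01186/0.01303 ≈ 0.91.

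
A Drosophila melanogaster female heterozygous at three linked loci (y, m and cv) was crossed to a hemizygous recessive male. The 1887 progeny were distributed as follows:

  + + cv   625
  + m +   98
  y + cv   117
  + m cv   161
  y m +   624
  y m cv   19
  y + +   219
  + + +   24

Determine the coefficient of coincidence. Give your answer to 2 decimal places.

The two most frequent reciprocal classes, + + cv and y m +, are the parental types, so the F1 was + + cv / y m +.
The two rarest classes, + + + and y m cv, are the double crossovers. Comparing them with the parentals, only the cv allele has switched, so cv is the middle locus and the order is y – cv – m.
y–cv: (215 + 43)/1887 = 0.1367; cv–m: (380 + 43)/1887 = 0.2242.
Expected DCO frequency = 0.1367 × 0.2242 ≈ 0.03065; observed = 43/1887 ≈ 0.02279.
Coefficient of coincidence = 0.02279/0.03065 ≈ 0.74.

0.74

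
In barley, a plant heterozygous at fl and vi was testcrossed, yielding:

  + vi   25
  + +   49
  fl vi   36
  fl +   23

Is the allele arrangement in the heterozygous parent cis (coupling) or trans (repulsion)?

cis

The two most frequent classes are + + (49) and fl vi (36); these are the parental (non-recombinant) types.
So the F1 carried + + on one chromosome and fl vi on the other — the recessive alleles are on the same chromosome (cis / coupling).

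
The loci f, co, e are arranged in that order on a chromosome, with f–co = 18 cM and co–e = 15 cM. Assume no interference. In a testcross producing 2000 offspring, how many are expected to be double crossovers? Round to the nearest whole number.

Map distances give recombination frequencies of 0.180 and 0.150 for the two intervals.
With no interference, expected double-crossover frequency = 0.180 × 0.150 = 0.02700.
Expected number = 0.02700 × 2000 = 54.00 ≈ 54.

54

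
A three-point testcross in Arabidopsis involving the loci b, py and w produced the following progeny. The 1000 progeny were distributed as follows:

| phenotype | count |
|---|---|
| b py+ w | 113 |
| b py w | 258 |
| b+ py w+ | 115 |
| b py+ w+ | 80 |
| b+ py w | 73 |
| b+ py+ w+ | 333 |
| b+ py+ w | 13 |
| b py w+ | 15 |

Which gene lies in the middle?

w

The two most frequent reciprocal classes, b py w and b+ py+ w+, are the parental types, so the F1 was b py w / b+ py+ w+.
The two rarest classes, b py w+ and b+ py+ w, are the double crossovers. Comparing them with the parentals, only the w allele has switched, so w is the middle locus and the order is b – w – py.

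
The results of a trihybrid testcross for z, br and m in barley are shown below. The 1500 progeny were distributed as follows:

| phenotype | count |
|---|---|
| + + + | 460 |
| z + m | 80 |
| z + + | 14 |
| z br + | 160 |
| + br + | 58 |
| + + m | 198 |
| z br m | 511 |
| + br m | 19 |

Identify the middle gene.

The two most frequent reciprocal classes, z br m and + + +, are the parental types, so the F1 was z br m / + + +.
The two rarest classes, + br m and z + +, are the double crossovers. Comparing them with the parentals, only the z allele has switched, so z is the middle locus and the order is br – z – m.

z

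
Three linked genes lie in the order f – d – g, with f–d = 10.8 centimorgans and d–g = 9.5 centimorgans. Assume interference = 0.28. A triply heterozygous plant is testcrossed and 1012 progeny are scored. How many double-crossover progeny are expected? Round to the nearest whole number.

Map distances give recombination frequencies of 0.108 and 0.095 for the two intervals.
With interference 0.28 (so coincidence = 0.72), expected double-crossover frequency = 0.108 × 0.095 × 0.72 = 0.00739.
Expected number = 0.00739 × 1012 = 7.48 ≈ 7.

7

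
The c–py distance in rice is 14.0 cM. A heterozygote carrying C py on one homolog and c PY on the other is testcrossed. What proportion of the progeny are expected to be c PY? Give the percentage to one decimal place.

A map distance of 14.0 cM corresponds to a recombination frequency of 0.140.
The F1 is C py / c PY, so c PY is a parental gamete class with expected frequency (1 − r)/2 = 0.860/2 = 0.4300.
That is 0.4300 = 43.0% of the progeny.

43.0%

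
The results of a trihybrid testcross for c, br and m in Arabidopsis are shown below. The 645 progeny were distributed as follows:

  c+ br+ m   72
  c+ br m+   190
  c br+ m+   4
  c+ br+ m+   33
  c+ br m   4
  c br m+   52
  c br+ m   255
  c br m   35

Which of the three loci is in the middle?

The two most frequent reciprocal classes, c+ br m+ and c br+ m, are the parental types, so the F1 was c+ br m+ / c br+ m.
The two rarest classes, c+ br m and c br+ m+, are the double crossovers. Comparing them with the parentals, only the m allele has switched, so m is the middle locus and the order is br – m – c.

m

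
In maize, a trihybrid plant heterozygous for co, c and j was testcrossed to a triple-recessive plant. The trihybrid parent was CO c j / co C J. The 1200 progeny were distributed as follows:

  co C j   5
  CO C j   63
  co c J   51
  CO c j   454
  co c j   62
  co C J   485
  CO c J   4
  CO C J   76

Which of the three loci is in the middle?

j

The two rarest classes, CO c J and co C j, are the double crossovers. Comparing them with the parentals, only the j allele has switched, so j is the middle locus and the order is c – j – co.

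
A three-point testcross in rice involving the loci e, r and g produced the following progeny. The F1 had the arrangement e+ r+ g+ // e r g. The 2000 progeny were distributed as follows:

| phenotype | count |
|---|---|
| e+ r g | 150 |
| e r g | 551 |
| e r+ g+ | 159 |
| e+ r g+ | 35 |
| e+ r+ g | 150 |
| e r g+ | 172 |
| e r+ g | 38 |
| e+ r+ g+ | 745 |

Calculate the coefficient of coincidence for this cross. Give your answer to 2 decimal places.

The two rarest classes, e+ r g+ and e r+ g, are the double crossovers. Comparing them with the parentals, only the r allele has switched, so r is the middle locus and the order is g – r – e.
g–r: (322 + 73)/2000 = 0.1975; r–e: (309 + 73)/2000 = 0.1910.
Expected DCO frequency = 0.1975 × 0.1910 ≈ 0.03772; observed = 73/2000 ≈ 0.03650.
Coefficient of coincidence = 0.03650/0.03772 ≈ 0.97.

0.97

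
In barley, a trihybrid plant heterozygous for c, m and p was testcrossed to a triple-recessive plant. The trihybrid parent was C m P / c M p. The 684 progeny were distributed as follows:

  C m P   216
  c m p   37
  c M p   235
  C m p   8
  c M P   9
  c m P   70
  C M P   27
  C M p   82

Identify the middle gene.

The two rarest classes, C m p and c M P, are the double crossovers. Comparing them with the parentals, only the p allele has switched, so p is the middle locus and the order is m – p – c.

p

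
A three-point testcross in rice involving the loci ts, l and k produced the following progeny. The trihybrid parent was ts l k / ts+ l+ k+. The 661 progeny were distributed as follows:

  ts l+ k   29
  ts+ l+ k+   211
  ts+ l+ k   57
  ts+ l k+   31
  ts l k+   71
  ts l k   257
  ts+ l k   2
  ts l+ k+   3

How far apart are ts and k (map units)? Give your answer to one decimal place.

The two rarest classes, ts+ l k and ts l+ k+, are the double crossovers. Comparing them with the parentals, only the ts allele has switched, so ts is the middle locus and the order is k – ts – l.
Crossovers in the k–ts interval produce the single-crossover classes ts l k+ and ts+ l+ k (71 + 57 = 128) plus the double crossovers (5).
RF(k–ts) = (128 + 5) / 661 = 133/661 = 0.2012 → 20.1 map units.

20.1 map units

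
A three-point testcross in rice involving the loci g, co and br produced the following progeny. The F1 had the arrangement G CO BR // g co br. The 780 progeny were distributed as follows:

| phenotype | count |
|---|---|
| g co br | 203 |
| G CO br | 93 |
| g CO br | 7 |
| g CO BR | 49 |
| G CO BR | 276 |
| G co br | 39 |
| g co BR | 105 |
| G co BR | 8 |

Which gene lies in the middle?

co

The two rarest classes, G co BR and g CO br, are the double crossovers. Comparing them with the parentals, only the co allele has switched, so co is the middle locus and the order is g – co – br.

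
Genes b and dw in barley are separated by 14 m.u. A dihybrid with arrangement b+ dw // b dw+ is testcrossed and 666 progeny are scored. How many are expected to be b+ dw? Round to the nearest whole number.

A map distance of 14 m.u. corresponds to a recombination frequency of 0.140.
The F1 is b+ dw / b dw+, so b+ dw is a parental gamete class with expected frequency (1 − r)/2 = 0.860/2 = 0.4300.
Expected number = 0.4300 × 666 = 286.38 ≈ 286.

286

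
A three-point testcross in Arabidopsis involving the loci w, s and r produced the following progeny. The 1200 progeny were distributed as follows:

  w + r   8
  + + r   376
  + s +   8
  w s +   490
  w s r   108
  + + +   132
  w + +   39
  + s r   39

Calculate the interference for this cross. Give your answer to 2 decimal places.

0.20

The two most frequent reciprocal classes, + + r and w s +, are the parental types, so the F1 was + + r / w s +.
The two rarest classes, w + r and + s +, are the double crossovers. Comparing them with the parentals, only the w allele has switched, so w is the middle locus and the order is s – w – r.
s–w: (78 + 16)/1200 = 0.0783; w–r: (240 + 16)/1200 = 0.2133.
Expected DCO frequency = 0.0783 × 0.2133 ≈ 0.01670; observed = 16/1200 ≈ 0.01333.
Coefficient of coincidence = 0.01333/0.01670 ≈ 0.80; interference = 1 − 0.80 = 0.20.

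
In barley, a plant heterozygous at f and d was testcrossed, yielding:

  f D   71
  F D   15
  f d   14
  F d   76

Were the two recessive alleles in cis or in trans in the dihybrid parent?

trans

The two most frequent classes are F d (76) and f D (71); these are the parental (non-recombinant) types.
So the F1 carried F d on one chromosome and f D on the other — the recessive alleles are on opposite chromosomes (trans / repulsion).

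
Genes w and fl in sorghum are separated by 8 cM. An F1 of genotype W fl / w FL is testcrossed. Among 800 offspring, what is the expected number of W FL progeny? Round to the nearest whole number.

32

A map distance of 8 cM corresponds to a recombination frequency of 0.080.
The F1 is W fl / w FL, so W FL is a recombinant gamete class with expected frequency r/2 = 0.080/2 = 0.0400.
Expected number = 0.0400 × 800 = 32.00 ≈ 32.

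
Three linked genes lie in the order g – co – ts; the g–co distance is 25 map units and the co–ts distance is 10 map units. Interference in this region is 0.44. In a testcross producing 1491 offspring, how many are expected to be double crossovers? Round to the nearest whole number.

21

Map distances give recombination frequencies of 0.250 and 0.100 for the two intervals.
With interference 0.44 (so coincidence = 0.56), expected double-crossover frequency = 0.250 × 0.100 × 0.56 = 0.01400.
Expected number = 0.01400 × 1491 = 20.87 ≈ 21.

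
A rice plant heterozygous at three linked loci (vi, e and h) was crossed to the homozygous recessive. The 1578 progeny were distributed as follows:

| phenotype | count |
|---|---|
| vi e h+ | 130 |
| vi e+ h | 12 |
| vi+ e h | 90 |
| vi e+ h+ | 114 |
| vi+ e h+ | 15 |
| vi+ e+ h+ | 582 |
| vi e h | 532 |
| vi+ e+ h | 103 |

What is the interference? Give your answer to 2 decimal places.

The two most frequent reciprocal classes, vi+ e+ h+ and vi e h, are the parental types, so the F1 was vi+ e+ h+ / vi e h.
The two rarest classes, vi+ e h+ and vi e+ h, are the double crossovers. Comparing them with the parentals, only the e allele has switched, so e is the middle locus and the order is vi – e – h.
vi–e: (204 + 27)/1578 = 0.1464; e–h: (233 + 27)/1578 = 0.1648.
Expected DCO frequency = 0.1464 × 0.1648 ≈ 0.02413; observed = 27/1578 ≈ 0.01711.
Coefficient of coincidence = 0.01711/0.02413 ≈ 0.71; interference = 1 − 0.71 = 0.29.

0.29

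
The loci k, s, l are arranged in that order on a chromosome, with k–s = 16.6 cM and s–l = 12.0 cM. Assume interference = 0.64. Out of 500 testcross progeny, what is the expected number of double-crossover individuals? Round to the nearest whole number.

4

Map distances give recombination frequencies of 0.166 and 0.120 for the two intervals.
With interference 0.64 (so coincidence = 0.36), expected double-crossover frequency = 0.166 × 0.120 × 0.36 = 0.00717.
Expected number = 0.00717 × 500 = 3.59 ≈ 4.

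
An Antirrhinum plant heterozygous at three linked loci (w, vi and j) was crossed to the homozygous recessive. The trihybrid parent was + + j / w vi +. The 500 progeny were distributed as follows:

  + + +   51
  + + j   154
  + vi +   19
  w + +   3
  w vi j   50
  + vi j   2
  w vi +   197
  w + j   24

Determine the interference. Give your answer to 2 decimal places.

The two rarest classes, + vi j and w + +, are the double crossovers. Comparing them with the parentals, only the vi allele has switched, so vi is the middle locus and the order is j – vi – w.
j–vi: (101 + 5)/500 = 0.2120; vi–w: (43 + 5)/500 = 0.0960.
Expected DCO frequency = 0.2120 × 0.0960 ≈ 0.02035; observed = 5/500 ≈ 0.01000.
Coefficient of coincidence = 0.01000/0.02035 ≈ 0.49; interference = 1 − 0.49 = 0.51.

0.51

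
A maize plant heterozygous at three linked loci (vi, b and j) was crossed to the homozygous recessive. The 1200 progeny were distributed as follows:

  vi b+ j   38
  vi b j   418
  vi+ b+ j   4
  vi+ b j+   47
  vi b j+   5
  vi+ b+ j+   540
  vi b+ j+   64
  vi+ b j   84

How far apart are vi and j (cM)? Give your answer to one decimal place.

13.1 cM

The two most frequent reciprocal classes, vi+ b+ j+ and vi b j, are the parental types, so the F1 was vi+ b+ j+ / vi b j.
The two rarest classes, vi+ b+ j and vi b j+, are the double crossovers. Comparing them with the parentals, only the j allele has switched, so j is the middle locus and the order is vi – j – b.
Crossovers in the vi–j interval produce the single-crossover classes vi b+ j+ and vi+ b j (64 + 84 = 148) plus the double crossovers (9).
RF(vi–j) = (148 + 9) / 1200 = 157/1200 = 0.1308 → 13.1 cM.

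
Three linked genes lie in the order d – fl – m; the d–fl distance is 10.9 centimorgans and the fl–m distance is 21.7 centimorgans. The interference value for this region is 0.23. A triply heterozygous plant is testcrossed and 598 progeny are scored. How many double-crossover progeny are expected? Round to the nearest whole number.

11

Map distances give recombination frequencies of 0.109 and 0.217 for the two intervals.
With interference 0.23 (so coincidence = 0.77), expected double-crossover frequency = 0.109 × 0.217 × 0.77 = 0.01821.
Expected number = 0.01821 × 598 = 10.89 ≈ 11.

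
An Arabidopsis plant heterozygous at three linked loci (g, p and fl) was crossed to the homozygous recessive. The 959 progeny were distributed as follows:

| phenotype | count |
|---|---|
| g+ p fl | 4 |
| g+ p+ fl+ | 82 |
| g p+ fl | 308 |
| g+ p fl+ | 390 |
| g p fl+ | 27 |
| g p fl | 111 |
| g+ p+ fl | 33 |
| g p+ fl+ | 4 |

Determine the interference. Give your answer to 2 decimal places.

The two most frequent reciprocal classes, g+ p fl+ and g p+ fl, are the parental types, so the F1 was g+ p fl+ / g p+ fl.
The two rarest classes, g+ p fl and g p+ fl+, are the double crossovers. Comparing them with the parentals, only the fl allele has switched, so fl is the middle locus and the order is g – fl – p.
g–fl: (60 + 8)/959 = 0.0709; fl–p: (193 + 8)/959 = 0.2096.
Expected DCO frequency = 0.0709 × 0.2096 ≈ 0.01486; observed = 8/959 ≈ 0.00834.
Coefficient of coincidence = 0.00834/0.01486 ≈ 0.56; interference = 1 − 0.56 = 0.44.

0.44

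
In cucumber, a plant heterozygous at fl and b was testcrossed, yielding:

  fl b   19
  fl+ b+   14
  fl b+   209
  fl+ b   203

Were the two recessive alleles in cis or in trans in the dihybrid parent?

The two most frequent classes are fl+ b (203) and fl b+ (209); these are the parental (non-recombinant) types.
So the F1 carried fl+ b on one chromosome and fl b+ on the other — the recessive alleles are on opposite chromosomes (trans / repulsion).

trans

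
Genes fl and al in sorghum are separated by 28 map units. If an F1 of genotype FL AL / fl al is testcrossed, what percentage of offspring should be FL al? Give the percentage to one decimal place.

A map distance of 28 map units corresponds to a recombination frequency of 0.280.
The F1 is FL AL / fl al, so FL al is a recombinant gamete class with expected frequency r/2 = 0.280/2 = 0.1400.
That is 0.1400 = 14.0% of the progeny.

14.0%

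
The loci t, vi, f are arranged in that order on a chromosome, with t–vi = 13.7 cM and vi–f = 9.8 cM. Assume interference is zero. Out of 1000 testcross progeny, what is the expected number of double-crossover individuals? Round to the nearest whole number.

13

Map distances give recombination frequencies of 0.137 and 0.098 for the two intervals.
With no interference, expected double-crossover frequency = 0.137 × 0.098 = 0.01343.
Expected number = 0.01343 × 1000 = 13.43 ≈ 13.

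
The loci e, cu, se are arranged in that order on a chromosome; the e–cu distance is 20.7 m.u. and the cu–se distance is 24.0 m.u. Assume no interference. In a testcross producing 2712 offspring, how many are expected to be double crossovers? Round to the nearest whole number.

Map distances give recombination frequencies of 0.207 and 0.240 for the two intervals.
With no interference, expected double-crossover frequency = 0.207 × 0.240 = 0.04968.
Expected number = 0.04968 × 2712 = 134.73 ≈ 135.

135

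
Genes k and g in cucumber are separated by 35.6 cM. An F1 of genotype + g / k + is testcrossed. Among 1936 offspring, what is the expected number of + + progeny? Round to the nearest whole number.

A map distance of 35.6 cM corresponds to a recombination frequency of 0.356.
The F1 is + g / k +, so + + is a recombinant gamete class with expected frequency r/2 = 0.356/2 = 0.1780.
Expected number = 0.1780 × 1936 = 344.61 ≈ 345.

345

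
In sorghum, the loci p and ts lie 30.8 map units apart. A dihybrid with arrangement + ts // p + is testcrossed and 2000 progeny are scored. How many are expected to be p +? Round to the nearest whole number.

692

A map distance of 30.8 map units corresponds to a recombination frequency of 0.308.
The F1 is + ts / p +, so p + is a parental gamete class with expected frequency (1 − r)/2 = 0.692/2 = 0.3460.
Expected number = 0.3460 × 2000 = 692.00 ≈ 692.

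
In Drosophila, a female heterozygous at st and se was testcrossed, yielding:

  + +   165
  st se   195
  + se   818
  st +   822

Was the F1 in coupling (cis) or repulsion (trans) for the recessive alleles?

The two most frequent classes are + se (818) and st + (822); these are the parental (non-recombinant) types.
So the F1 carried + se on one chromosome and st + on the other — the recessive alleles are on opposite chromosomes (trans / repulsion).

trans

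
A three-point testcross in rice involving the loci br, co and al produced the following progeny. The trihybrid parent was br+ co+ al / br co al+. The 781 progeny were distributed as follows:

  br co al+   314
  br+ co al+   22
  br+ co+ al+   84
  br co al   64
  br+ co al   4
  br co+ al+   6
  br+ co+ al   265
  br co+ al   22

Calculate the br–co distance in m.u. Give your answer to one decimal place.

6.9 m.u.

The two rarest classes, br+ co al and br co+ al+, are the double crossovers. Comparing them with the parentals, only the co allele has switched, so co is the middle locus and the order is al – co – br.
Crossovers in the co–br interval produce the single-crossover classes br co+ al and br+ co al+ (22 + 22 = 44) plus the double crossovers (10).
RF(co–br) = (44 + 10) / 781 = 54/781 = 0.0691 → 6.9 m.u.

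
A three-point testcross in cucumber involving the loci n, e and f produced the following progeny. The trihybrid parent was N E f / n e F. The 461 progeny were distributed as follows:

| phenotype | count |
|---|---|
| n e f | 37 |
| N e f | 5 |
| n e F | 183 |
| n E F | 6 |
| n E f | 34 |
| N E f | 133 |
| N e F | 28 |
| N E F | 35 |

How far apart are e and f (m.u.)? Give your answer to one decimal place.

18.0 m.u.

The two rarest classes, N e f and n E F, are the double crossovers. Comparing them with the parentals, only the e allele has switched, so e is the middle locus and the order is f – e – n.
Crossovers in the f–e interval produce the single-crossover classes N E F and n e f (35 + 37 = 72) plus the double crossovers (11).
RF(f–e) = (72 + 11) / 461 = 83/461 = 0.1800 → 18.0 m.u.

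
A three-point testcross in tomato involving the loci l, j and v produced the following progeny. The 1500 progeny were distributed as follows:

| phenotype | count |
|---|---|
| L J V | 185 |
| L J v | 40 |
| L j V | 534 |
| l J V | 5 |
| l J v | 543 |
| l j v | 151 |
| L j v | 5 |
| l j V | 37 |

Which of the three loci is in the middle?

The two most frequent reciprocal classes, l J v and L j V, are the parental types, so the F1 was l J v / L j V.
The two rarest classes, l J V and L j v, are the double crossovers. Comparing them with the parentals, only the v allele has switched, so v is the middle locus and the order is j – v – l.

v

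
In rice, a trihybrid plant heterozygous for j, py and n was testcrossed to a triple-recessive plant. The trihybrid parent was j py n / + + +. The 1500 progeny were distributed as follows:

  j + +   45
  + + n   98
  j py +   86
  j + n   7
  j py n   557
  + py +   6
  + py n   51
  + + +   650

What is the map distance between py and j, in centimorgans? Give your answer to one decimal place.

7.3 centimorgans

The two rarest classes, j + n and + py +, are the double crossovers. Comparing them with the parentals, only the py allele has switched, so py is the middle locus and the order is j – py – n.
Crossovers in the j–py interval produce the single-crossover classes + py n and j + + (51 + 45 = 96) plus the double crossovers (13).
RF(j–py) = (96 + 13) / 1500 = 109/1500 = 0.0727 → 7.3 centimorgans.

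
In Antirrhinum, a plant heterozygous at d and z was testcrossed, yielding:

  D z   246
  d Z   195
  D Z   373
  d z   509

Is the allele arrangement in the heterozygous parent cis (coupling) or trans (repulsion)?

cis

The two most frequent classes are D Z (373) and d z (509); these are the parental (non-recombinant) types.
So the F1 carried D Z on one chromosome and d z on the other — the recessive alleles are on the same chromosome (cis / coupling).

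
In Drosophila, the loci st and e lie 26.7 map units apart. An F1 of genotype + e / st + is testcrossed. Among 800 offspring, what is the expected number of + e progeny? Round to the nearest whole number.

A map distance of 26.7 map units corresponds to a recombination frequency of 0.267.
The F1 is + e / st +, so + e is a parental gamete class with expected frequency (1 − r)/2 = 0.733/2 = 0.3665.
Expected number = 0.3665 × 800 = 293.20 ≈ 293.

293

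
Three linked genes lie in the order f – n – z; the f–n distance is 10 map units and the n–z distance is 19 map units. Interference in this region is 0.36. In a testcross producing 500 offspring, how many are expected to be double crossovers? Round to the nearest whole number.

6

Map distances give recombination frequencies of 0.100 and 0.190 for the two intervals.
With interference 0.36 (so coincidence = 0.64), expected double-crossover frequency = 0.100 × 0.190 × 0.64 = 0.01216.
Expected number = 0.01216 × 500 = 6.08 ≈ 6.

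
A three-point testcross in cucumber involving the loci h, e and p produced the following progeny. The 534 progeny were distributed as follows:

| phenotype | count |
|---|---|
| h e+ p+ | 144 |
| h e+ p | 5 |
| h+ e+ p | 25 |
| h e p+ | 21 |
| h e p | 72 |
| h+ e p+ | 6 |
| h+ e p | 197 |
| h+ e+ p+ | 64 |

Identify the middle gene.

The two most frequent reciprocal classes, h+ e p and h e+ p+, are the parental types, so the F1 was h+ e p / h e+ p+.
The two rarest classes, h+ e p+ and h e+ p, are the double crossovers. Comparing them with the parentals, only the p allele has switched, so p is the middle locus and the order is e – p – h.

p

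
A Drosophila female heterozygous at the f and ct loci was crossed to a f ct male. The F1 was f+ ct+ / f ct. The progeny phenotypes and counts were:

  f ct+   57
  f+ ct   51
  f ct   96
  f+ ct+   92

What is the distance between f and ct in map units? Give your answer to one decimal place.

The recombinant classes are f+ ct and f ct+: 51 + 57 = 108.
Recombination frequency = 108/296 = 0.3649 ≈ 36.5%, i.e. 36.5 map units.

36.5 map units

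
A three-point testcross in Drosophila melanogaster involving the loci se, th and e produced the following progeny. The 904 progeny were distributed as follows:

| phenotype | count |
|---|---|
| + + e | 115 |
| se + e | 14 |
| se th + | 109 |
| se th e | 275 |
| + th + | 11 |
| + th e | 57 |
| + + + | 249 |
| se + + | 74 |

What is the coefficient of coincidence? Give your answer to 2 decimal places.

0.58

The two most frequent reciprocal classes, + + + and se th e, are the parental types, so the F1 was + + + / se th e.
The two rarest classes, + th + and se + e, are the double crossovers. Comparing them with the parentals, only the th allele has switched, so th is the middle locus and the order is se – th – e.
se–th: (131 + 25)/904 = 0.1726; th–e: (224 + 25)/904 = 0.2754.
Expected DCO frequency = 0.1726 × 0.2754 ≈ 0.04753; observed = 25/904 ≈ 0.02765.
Coefficient of coincidence = 0.02765/0.04753 ≈ 0.58.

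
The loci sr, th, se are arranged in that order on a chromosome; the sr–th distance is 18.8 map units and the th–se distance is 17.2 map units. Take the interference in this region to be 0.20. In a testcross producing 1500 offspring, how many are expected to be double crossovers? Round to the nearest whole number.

39

Map distances give recombination frequencies of 0.188 and 0.172 for the two intervals.
With interference 0.20 (so coincidence = 0.80), expected double-crossover frequency = 0.188 × 0.172 × 0.80 = 0.02587.
Expected number = 0.02587 × 1500 = 38.80 ≈ 39.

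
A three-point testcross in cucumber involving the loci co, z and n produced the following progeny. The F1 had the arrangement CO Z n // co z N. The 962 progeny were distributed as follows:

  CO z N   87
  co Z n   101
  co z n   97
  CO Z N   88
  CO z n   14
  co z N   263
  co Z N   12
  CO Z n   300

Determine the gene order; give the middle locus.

z

The two rarest classes, CO z n and co Z N, are the double crossovers. Comparing them with the parentals, only the z allele has switched, so z is the middle locus and the order is n – z – co.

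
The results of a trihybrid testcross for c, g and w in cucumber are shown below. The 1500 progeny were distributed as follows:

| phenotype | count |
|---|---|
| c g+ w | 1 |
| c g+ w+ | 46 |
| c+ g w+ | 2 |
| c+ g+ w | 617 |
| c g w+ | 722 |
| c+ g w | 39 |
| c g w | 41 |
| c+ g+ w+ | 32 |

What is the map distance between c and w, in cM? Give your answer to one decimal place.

5.1 cM

The two most frequent reciprocal classes, c g w+ and c+ g+ w, are the parental types, so the F1 was c g w+ / c+ g+ w.
The two rarest classes, c+ g w+ and c g+ w, are the double crossovers. Comparing them with the parentals, only the c allele has switched, so c is the middle locus and the order is g – c – w.
Crossovers in the c–w interval produce the single-crossover classes c g w and c+ g+ w+ (41 + 32 = 73) plus the double crossovers (3).
RF(c–w) = (73 + 3) / 1500 = 76/1500 = 0.0507 → 5.1 cM.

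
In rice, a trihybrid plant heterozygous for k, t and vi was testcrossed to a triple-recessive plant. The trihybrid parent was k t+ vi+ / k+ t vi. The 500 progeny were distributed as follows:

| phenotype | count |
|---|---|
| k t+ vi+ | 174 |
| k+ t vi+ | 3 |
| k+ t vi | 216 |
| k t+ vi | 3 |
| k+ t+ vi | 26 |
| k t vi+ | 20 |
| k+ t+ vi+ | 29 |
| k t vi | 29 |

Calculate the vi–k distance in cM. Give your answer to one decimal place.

12.8 cM

The two rarest classes, k t+ vi and k+ t vi+, are the double crossovers. Comparing them with the parentals, only the vi allele has switched, so vi is the middle locus and the order is k – vi – t.
Crossovers in the k–vi interval produce the single-crossover classes k+ t+ vi+ and k t vi (29 + 29 = 58) plus the double crossovers (6).
RF(k–vi) = (58 + 6) / 500 = 64/500 = 0.1280 → 12.8 cM.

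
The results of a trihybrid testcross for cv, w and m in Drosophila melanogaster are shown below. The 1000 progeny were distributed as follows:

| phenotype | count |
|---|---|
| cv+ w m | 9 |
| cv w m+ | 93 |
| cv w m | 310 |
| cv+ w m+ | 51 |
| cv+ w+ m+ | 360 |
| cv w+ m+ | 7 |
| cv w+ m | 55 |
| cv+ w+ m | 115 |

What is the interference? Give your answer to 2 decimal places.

The two most frequent reciprocal classes, cv+ w+ m+ and cv w m, are the parental types, so the F1 was cv+ w+ m+ / cv w m.
The two rarest classes, cv w+ m+ and cv+ w m, are the double crossovers. Comparing them with the parentals, only the cv allele has switched, so cv is the middle locus and the order is w – cv – m.
w–cv: (106 + 16)/1000 = 0.1220; cv–m: (208 + 16)/1000 = 0.2240.
Expected DCO frequency = 0.1220 × 0.2240 ≈ 0.02733; observed = 16/1000 ≈ 0.01600.
Coefficient of coincidence = 0.01600/0.02733 ≈ 0.59; interference = 1 − 0.59 = 0.41.

0.41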